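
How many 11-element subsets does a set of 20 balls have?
C(20,11) = 20!/(11!×9!) = 167960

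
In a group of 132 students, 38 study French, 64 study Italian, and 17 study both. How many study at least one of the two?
|A∪B| = |A| + |B| - |A∩B| = 38 + 64 - 17 = 85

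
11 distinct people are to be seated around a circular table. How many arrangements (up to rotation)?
Circular: fix one position, arrange the rest. (11-1)! = 3628800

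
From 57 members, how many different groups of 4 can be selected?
C(57,4) = 57!/(4!×53!) = 395010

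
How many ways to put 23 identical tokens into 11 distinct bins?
C(23+11-1, 11-1) = C(33, 10) = 92561040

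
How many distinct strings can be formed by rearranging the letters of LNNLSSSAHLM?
11! / (2! × 1! × 3! × 1! × 1! × 3!) = 554400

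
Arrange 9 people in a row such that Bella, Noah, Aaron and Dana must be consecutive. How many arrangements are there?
Treat the 4 as one block: (9-4+1)! × 4! = 720 × 24 = 17280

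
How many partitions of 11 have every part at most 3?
Let r_j(i) = number of partitions of i into parts ≤ j, for i = 0..11. r_1(i) = 1 for all i; r_j(i) = r_{j-1}(i) + r_j(i-j). Rows j = 2..3: ≤2: 1 1 2 2 3 3 4 4 5 5 6 6; ≤3: 1 1 2 3 4 5 7 8 10 12 14 16. r_3(11) = 16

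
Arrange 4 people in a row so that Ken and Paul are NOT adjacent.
Total - adjacent = 4! - (4-1)!×2 = 24 - 12 = 12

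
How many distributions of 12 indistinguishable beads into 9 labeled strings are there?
C(12+9-1, 9-1) = C(20, 8) = 125970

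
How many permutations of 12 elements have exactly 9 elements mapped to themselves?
Choose the 9 fixed points C(12,9) = 220, derange the rest: !3 = Σ_{j=0}^{3} (-1)^j·3!/j! = 6 - 6 + 3 - 1 = 2. Product = 220 × 2 = 440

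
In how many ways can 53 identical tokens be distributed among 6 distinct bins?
C(53+6-1, 6-1) = C(58, 5) = 4582116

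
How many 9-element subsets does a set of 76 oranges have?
C(76,9) = 76!/(9!×67!) = 142466675900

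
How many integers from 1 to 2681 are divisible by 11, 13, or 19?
⌊2681/11⌋+⌊2681/13⌋+⌊2681/19⌋ - ⌊2681/143⌋-⌊2681/209⌋-⌊2681/247⌋ + ⌊2681/2717⌋ = 243+206+141 - 18-12-10 + 0 = 550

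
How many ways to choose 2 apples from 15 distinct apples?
C(15,2) = 15!/(2!×13!) = 105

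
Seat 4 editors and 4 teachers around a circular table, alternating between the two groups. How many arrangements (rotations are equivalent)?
Fix one of the editors: (4-1)! ways for the remaining editors, × 4! ways for the teachers = 6 × 24 = 144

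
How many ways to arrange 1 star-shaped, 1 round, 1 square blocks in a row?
3! / (1! × 1! × 1!) = 6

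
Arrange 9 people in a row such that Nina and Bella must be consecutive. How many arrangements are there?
Treat the 2 as one block: (9-2+1)! × 2! = 40320 × 2 = 80640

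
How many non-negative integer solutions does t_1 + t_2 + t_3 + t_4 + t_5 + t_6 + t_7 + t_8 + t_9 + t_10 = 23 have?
C(23+10-1, 10-1) = C(32, 9) = 28048800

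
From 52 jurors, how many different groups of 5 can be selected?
C(52,5) = 52!/(5!×47!) = 2598960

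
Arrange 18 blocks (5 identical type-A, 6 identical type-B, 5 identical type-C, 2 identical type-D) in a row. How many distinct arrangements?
18! / (5! × 6! × 5! × 2!) = 308756448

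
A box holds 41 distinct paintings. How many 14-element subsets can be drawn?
C(41,14) = 41!/(14!×27!) = 35240152720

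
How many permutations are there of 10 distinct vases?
10! = 3628800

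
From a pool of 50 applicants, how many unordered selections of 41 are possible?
C(50,41) = 50!/(41!×9!) = 2505433700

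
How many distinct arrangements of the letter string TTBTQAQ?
7! / (1! × 2! × 3! × 1!) = 420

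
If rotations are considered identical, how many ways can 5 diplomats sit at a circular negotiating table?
Circular: fix one position, arrange the rest. (5-1)! = 24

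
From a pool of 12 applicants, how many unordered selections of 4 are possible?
C(12,4) = 12!/(4!×8!) = 495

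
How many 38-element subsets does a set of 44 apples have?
C(44,38) = 44!/(38!×6!) = 7059052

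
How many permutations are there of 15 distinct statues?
15! = 1307674368000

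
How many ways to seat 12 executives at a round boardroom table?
Circular: fix one position, arrange the rest. (12-1)! = 39916800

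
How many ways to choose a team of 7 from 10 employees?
C(10,7) = 10!/(7!×3!) = 120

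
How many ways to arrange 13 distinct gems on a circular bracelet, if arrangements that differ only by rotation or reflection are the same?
(13-1)!/2 = 479001600/2 = 239500800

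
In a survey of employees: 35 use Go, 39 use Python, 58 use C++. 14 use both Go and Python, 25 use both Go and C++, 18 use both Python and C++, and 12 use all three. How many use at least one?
|A∪B∪C| = 35+39+58-14-25-18+12 = 87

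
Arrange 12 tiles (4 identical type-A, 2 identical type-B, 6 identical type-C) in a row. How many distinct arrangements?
12! / (4! × 2! × 6!) = 13860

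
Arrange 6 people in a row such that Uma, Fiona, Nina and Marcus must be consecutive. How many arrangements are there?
Treat the 4 as one block: (6-4+1)! × 4! = 6 × 24 = 144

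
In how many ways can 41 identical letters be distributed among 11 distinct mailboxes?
C(41+11-1, 11-1) = C(51, 10) = 12777711870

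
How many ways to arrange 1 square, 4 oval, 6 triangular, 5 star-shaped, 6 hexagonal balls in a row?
22! / (1! × 4! × 6! × 5! × 6!) = 752851139040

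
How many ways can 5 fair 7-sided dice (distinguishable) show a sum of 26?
Coefficient of x^26 in (x + x² + ... + x^7)^5. By inclusion-exclusion on dice exceeding 7: Σ_j (-1)^j C(5,j)·C(26-1-7j, 4) = C(5,0)·C(25,4) - C(5,1)·C(18,4) + C(5,2)·C(11,4) - C(5,3)·C(4,4) = 1·12650 - 5·3060 + 10·330 - 10·1 = 640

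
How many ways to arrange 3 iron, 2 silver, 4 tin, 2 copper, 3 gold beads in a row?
14! / (3! × 2! × 4! × 2! × 3!) = 25225200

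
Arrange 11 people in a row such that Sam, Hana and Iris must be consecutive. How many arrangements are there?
Treat the 3 as one block: (11-3+1)! × 3! = 362880 × 6 = 2177280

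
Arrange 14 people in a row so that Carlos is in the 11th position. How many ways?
Fix one position: (14-1)! = 6227020800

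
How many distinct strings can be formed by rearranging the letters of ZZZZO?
5! / (1! × 4!) = 5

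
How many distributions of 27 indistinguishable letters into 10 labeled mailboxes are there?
C(27+10-1, 10-1) = C(36, 9) = 94143280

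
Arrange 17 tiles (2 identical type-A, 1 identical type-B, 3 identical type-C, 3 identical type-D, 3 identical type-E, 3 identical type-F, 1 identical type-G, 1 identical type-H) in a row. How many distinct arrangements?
17! / (2! × 1! × 3! × 3! × 3! × 3! × 1! × 1!) = 137225088000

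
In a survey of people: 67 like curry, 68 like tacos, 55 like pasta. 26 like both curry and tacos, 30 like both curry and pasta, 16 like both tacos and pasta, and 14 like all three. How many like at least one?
|A∪B∪C| = 67+68+55-26-30-16+14 = 132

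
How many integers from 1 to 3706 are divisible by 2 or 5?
⌊3706/2⌋ + ⌊3706/5⌋ - ⌊3706/10⌋ = 1853 + 741 - 370 = 2224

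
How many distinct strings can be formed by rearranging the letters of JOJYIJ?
6! / (1! × 3! × 1! × 1!) = 120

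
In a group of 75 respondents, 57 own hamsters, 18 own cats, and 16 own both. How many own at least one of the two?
|A∪B| = |A| + |B| - |A∩B| = 57 + 18 - 16 = 59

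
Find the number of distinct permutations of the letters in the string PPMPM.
5! / (3! × 2!) = 10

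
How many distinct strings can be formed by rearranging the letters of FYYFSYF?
7! / (3! × 3! × 1!) = 140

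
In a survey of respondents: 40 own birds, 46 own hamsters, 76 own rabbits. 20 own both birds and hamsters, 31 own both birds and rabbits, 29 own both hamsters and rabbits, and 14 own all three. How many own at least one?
|A∪B∪C| = 40+46+76-20-31-29+14 = 96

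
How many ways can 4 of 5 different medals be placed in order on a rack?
P(5,4) = 5!/(5-4)! = 120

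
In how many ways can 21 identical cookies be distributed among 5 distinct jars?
C(21+5-1, 5-1) = C(25, 4) = 12650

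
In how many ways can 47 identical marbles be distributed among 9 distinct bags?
C(47+9-1, 9-1) = C(55, 8) = 1217566350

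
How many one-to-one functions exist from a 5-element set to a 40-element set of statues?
P(40,5) = 40!/(40-5)! = 78960960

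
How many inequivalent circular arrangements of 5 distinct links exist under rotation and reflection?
(5-1)!/2 = 24/2 = 12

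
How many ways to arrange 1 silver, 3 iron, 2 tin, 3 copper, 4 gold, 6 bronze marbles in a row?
19! / (1! × 3! × 2! × 3! × 4! × 6!) = 97772875200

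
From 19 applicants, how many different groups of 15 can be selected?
C(19,15) = 19!/(15!×4!) = 3876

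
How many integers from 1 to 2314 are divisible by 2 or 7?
⌊2314/2⌋ + ⌊2314/7⌋ - ⌊2314/14⌋ = 1157 + 330 - 165 = 1322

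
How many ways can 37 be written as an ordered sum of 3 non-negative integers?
C(37+3-1, 3-1) = C(39, 2) = 741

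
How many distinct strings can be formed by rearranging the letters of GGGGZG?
6! / (1! × 5!) = 6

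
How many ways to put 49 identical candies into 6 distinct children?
C(49+6-1, 6-1) = C(54, 5) = 3162510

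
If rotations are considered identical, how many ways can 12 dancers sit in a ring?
Circular: fix one position, arrange the rest. (12-1)! = 39916800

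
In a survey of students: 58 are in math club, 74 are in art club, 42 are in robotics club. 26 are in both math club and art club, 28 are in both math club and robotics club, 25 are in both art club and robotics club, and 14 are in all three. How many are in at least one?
|A∪B∪C| = 58+74+42-26-28-25+14 = 109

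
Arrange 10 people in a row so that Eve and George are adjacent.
Treat as block: (10-1)! × 2! = 362880 × 2 = 725760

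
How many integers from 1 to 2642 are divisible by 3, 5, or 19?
⌊2642/3⌋+⌊2642/5⌋+⌊2642/19⌋ - ⌊2642/15⌋-⌊2642/57⌋-⌊2642/95⌋ + ⌊2642/285⌋ = 880+528+139 - 176-46-27 + 9 = 1307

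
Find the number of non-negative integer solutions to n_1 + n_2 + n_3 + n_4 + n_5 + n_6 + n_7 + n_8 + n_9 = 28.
C(28+9-1, 9-1) = C(36, 8) = 30260340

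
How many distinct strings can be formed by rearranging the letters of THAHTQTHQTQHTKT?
15! / (1! × 6! × 4! × 3! × 1!) = 12612600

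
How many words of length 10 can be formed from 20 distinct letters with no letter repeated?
P(20,10) = 20!/(20-10)! = 670442572800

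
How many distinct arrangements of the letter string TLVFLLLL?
8! / (1! × 1! × 5! × 1!) = 336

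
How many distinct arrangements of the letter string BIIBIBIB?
8! / (4! × 4!) = 70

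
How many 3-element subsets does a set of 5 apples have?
C(5,3) = 5!/(3!×2!) = 10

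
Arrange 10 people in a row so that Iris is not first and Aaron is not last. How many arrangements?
By inclusion-exclusion: 10! - 2×(10-1)! + (10-2)! = 3628800 - 725760 + 40320 = 2943360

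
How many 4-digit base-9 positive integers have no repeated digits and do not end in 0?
Last digit: 8 nonzero choices. First digit: 7 (nonzero, ≠last). Middle 2: P(7,2) = 42. Total = 2352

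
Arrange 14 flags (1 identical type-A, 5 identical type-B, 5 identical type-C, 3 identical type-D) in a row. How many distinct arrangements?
14! / (1! × 5! × 5! × 3!) = 1009008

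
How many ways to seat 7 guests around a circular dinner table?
Circular: fix one position, arrange the rest. (7-1)! = 720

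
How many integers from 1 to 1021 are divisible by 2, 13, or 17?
⌊1021/2⌋+⌊1021/13⌋+⌊1021/17⌋ - ⌊1021/26⌋-⌊1021/34⌋-⌊1021/221⌋ + ⌊1021/442⌋ = 510+78+60 - 39-30-4 + 2 = 577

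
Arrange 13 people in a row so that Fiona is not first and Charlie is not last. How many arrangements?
By inclusion-exclusion: 13! - 2×(13-1)! + (13-2)! = 6227020800 - 958003200 + 39916800 = 5308934400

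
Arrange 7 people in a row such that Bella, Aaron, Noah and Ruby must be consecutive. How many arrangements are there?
Treat the 4 as one block: (7-4+1)! × 4! = 24 × 24 = 576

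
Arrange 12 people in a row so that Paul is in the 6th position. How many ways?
Fix one position: (12-1)! = 39916800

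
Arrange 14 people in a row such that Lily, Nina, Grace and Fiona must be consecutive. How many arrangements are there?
Treat the 4 as one block: (14-4+1)! × 4! = 39916800 × 24 = 958003200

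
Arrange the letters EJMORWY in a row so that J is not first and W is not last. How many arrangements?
By inclusion-exclusion: 7! - 2×(7-1)! + (7-2)! = 5040 - 1440 + 120 = 3720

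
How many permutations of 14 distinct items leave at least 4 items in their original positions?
Exactly j fixed points: C(14,j)·!(14-j); sum over j ≥ 4 (derangement numbers via !m = (m-1)·(!(m-1) + !(m-2)): !0..!10 = 1, 0, 1, 2, 9, 44, 265, 1854, 14833, 133496, 1334961). Σ_{j=4}^{14} C(14,j)·!(14-j) = C(14,4)·!10 + C(14,5)·!9 + C(14,6)·!8 + C(14,7)·!7 + C(14,8)·!6 + C(14,9)·!5 + C(14,10)·!4 + C(14,11)·!3 + C(14,12)·!2 + C(14,13)·!1 + C(14,14)·!0 = 1001·1334961 + 2002·133496 + 3003·14833 + 3432·1854 + 3003·265 + 2002·44 + 1001·9 + 364·2 + 91·1 + 14·0 + 1·1 = 1655355092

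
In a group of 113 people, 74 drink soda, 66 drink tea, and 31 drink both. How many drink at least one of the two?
|A∪B| = |A| + |B| - |A∩B| = 74 + 66 - 31 = 109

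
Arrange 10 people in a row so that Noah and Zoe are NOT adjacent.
Total - adjacent = 10! - (10-1)!×2 = 3628800 - 725760 = 2903040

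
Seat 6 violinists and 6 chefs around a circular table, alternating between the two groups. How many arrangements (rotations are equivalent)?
Fix one of the violinists: (6-1)! ways for the remaining violinists, × 6! ways for the chefs = 120 × 720 = 86400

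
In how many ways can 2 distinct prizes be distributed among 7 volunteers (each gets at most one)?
P(7,2) = 7!/(7-2)! = 42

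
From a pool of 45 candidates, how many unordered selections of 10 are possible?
C(45,10) = 45!/(10!×35!) = 3190187286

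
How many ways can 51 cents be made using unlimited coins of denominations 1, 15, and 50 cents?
Coefficient of x^51 in 1/(1-x^1) · 1/(1-x^15) · 1/(1-x^50). Case on j = number of 50-cent coins (j = 0..1); remainder r = 51 - 50j is made from {1,15} in ⌊r/15⌋+1 ways. r = 51, 1 → 4 + 1 = 5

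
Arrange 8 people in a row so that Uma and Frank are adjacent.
Treat as block: (8-1)! × 2! = 5040 × 2 = 10080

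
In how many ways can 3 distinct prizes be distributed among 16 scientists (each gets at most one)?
P(16,3) = 16!/(16-3)! = 3360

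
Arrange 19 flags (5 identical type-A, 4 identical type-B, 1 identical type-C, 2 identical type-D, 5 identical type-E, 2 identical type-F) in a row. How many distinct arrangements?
19! / (5! × 4! × 1! × 2! × 5! × 2!) = 87995587680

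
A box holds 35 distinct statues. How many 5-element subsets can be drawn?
C(35,5) = 35!/(5!×30!) = 324632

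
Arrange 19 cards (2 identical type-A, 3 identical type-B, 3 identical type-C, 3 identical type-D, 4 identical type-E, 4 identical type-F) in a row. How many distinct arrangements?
19! / (2! × 3! × 3! × 3! × 4! × 4!) = 488864376000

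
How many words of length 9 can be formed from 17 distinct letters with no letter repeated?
P(17,9) = 17!/(17-9)! = 8821612800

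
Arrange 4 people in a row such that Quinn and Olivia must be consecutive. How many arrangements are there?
Treat the 2 as one block: (4-2+1)! × 2! = 6 × 2 = 12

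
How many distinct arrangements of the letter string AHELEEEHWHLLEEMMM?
17! / (3! × 1! × 3! × 6! × 1! × 3!) = 2287084800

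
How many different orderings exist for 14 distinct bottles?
14! = 87178291200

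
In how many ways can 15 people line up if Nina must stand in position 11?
Fix one position: (15-1)! = 87178291200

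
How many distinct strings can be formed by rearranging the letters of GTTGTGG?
7! / (3! × 4!) = 35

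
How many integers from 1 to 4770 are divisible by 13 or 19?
⌊4770/13⌋ + ⌊4770/19⌋ - ⌊4770/247⌋ = 366 + 251 - 19 = 598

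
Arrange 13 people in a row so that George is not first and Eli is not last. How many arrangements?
By inclusion-exclusion: 13! - 2×(13-1)! + (13-2)! = 6227020800 - 958003200 + 39916800 = 5308934400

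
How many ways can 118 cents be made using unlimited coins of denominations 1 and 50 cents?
Coefficient of x^118 in 1/(1-x^1) · 1/(1-x^50). Use j coins of 50 for j = 0..⌊118/50⌋ = 2, the rest in 1s: 2 + 1 = 3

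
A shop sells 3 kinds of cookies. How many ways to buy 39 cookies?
C(39+3-1, 3-1) = C(41, 2) = 820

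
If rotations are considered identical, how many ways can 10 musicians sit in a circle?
Circular: fix one position, arrange the rest. (10-1)! = 362880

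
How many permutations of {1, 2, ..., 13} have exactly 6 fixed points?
Choose the 6 fixed points C(13,6) = 1716, derange the rest: !7 = Σ_{j=0}^{7} (-1)^j·7!/j! = 5040 - 5040 + 2520 - 840 + 210 - 42 + 7 - 1 = 1854. Product = 1716 × 1854 = 3181464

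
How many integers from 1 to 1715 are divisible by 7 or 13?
⌊1715/7⌋ + ⌊1715/13⌋ - ⌊1715/91⌋ = 245 + 131 - 18 = 358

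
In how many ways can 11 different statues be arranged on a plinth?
11! = 39916800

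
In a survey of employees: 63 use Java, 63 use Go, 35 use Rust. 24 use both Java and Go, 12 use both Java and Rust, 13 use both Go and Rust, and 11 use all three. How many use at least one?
|A∪B∪C| = 63+63+35-24-12-13+11 = 123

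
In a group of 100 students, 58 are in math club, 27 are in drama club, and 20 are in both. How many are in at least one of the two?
|A∪B| = |A| + |B| - |A∩B| = 58 + 27 - 20 = 65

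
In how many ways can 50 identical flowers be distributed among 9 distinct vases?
C(50+9-1, 9-1) = C(58, 8) = 1916797311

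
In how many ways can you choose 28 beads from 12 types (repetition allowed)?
C(28+12-1, 12-1) = C(39, 11) = 1676056044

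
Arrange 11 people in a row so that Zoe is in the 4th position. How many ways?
Fix one position: (11-1)! = 3628800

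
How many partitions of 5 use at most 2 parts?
By conjugation, equals partitions of 5 into parts ≤ 2. Let r_j(i) = number of partitions of i into parts ≤ j, for i = 0..5. r_1(i) = 1 for all i; r_j(i) = r_{j-1}(i) + r_j(i-j). Rows j = 2..2: ≤2: 1 1 2 2 3 3. r_2(5) = 3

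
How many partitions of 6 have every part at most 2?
Let r_j(i) = number of partitions of i into parts ≤ j, for i = 0..6. r_1(i) = 1 for all i; r_j(i) = r_{j-1}(i) + r_j(i-j). Rows j = 2..2: ≤2: 1 1 2 2 3 3 4. r_2(6) = 4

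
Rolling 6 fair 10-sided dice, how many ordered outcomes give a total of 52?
Coefficient of x^52 in (x + x² + ... + x^10)^6. By inclusion-exclusion on dice exceeding 10: Σ_j (-1)^j C(6,j)·C(52-1-10j, 5) = C(6,0)·C(51,5) - C(6,1)·C(41,5) + C(6,2)·C(31,5) - C(6,3)·C(21,5) + C(6,4)·C(11,5) = 1·2349060 - 6·749398 + 15·169911 - 20·20349 + 15·462 = 1287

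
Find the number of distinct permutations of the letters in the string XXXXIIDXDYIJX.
13! / (2! × 1! × 1! × 6! × 3!) = 720720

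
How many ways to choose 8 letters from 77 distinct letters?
C(77,8) = 77!/(8!×69!) = 21042072975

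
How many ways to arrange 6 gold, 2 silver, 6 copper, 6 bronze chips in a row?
20! / (6! × 2! × 6! × 6!) = 3259095840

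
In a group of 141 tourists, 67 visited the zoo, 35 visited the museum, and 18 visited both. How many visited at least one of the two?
|A∪B| = |A| + |B| - |A∩B| = 67 + 35 - 18 = 84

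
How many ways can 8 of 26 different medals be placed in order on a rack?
P(26,8) = 26!/(26-8)! = 62990928000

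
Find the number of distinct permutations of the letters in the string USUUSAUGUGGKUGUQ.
16! / (1! × 7! × 1! × 4! × 1! × 2!) = 86486400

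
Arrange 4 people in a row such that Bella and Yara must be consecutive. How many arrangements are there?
Treat the 2 as one block: (4-2+1)! × 2! = 6 × 2 = 12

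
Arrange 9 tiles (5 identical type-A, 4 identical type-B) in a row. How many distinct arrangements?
9! / (5! × 4!) = 126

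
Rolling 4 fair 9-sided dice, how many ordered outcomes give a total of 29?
Coefficient of x^29 in (x + x² + ... + x^9)^4. By inclusion-exclusion on dice exceeding 9: Σ_j (-1)^j C(4,j)·C(29-1-9j, 3) = C(4,0)·C(28,3) - C(4,1)·C(19,3) + C(4,2)·C(10,3) = 1·3276 - 4·969 + 6·120 = 120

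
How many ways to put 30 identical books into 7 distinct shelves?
C(30+7-1, 7-1) = C(36, 6) = 1947792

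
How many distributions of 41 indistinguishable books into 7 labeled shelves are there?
C(41+7-1, 7-1) = C(47, 6) = 10737573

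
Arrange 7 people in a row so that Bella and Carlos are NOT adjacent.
Total - adjacent = 7! - (7-1)!×2 = 5040 - 1440 = 3600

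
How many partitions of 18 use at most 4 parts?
By conjugation, equals partitions of 18 into parts ≤ 4. Let r_j(i) = number of partitions of i into parts ≤ j, for i = 0..18. r_1(i) = 1 for all i; r_j(i) = r_{j-1}(i) + r_j(i-j). Rows j = 2..4: ≤2: 1 1 2 2 3 3 4 4 5 5 6 6 7 7 8 8 9 9 10; ≤3: 1 1 2 3 4 5 7 8 10 12 14 16 19 21 24 27 30 33 37; ≤4: 1 1 2 3 5 6 9 11 15 18 23 27 34 39 47 54 64 72 84. r_4(18) = 84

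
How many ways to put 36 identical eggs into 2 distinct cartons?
C(36+2-1, 2-1) = C(37, 1) = 37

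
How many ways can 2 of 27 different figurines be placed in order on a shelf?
P(27,2) = 27!/(27-2)! = 702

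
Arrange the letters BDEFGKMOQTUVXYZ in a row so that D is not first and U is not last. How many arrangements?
By inclusion-exclusion: 15! - 2×(15-1)! + (15-2)! = 1307674368000 - 174356582400 + 6227020800 = 1139544806400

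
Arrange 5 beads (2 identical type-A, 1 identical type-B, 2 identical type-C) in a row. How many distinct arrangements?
5! / (2! × 1! × 2!) = 30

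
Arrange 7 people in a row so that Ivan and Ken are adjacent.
Treat as block: (7-1)! × 2! = 720 × 2 = 1440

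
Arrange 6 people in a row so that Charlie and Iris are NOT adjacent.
Total - adjacent = 6! - (6-1)!×2 = 720 - 240 = 480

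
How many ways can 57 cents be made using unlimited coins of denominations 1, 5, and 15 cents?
Coefficient of x^57 in 1/(1-x^1) · 1/(1-x^5) · 1/(1-x^15). Case on j = number of 15-cent coins (j = 0..3); remainder r = 57 - 15j is made from {1,5} in ⌊r/5⌋+1 ways. r = 57, 42, 27, 12 → 12 + 9 + 6 + 3 = 30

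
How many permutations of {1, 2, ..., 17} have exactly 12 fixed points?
Choose the 12 fixed points C(17,12) = 6188, derange the rest: !5 = Σ_{j=0}^{5} (-1)^j·5!/j! = 120 - 120 + 60 - 20 + 5 - 1 = 44. Product = 6188 × 44 = 272272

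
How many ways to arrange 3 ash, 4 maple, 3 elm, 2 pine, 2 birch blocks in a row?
14! / (3! × 4! × 3! × 2! × 2!) = 25225200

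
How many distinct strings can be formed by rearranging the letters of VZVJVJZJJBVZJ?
13! / (5! × 4! × 3! × 1!) = 360360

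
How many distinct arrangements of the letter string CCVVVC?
6! / (3! × 3!) = 20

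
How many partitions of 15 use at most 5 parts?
By conjugation, equals partitions of 15 into parts ≤ 5. Let r_j(i) = number of partitions of i into parts ≤ j, for i = 0..15. r_1(i) = 1 for all i; r_j(i) = r_{j-1}(i) + r_j(i-j). Rows j = 2..5: ≤2: 1 1 2 2 3 3 4 4 5 5 6 6 7 7 8 8; ≤3: 1 1 2 3 4 5 7 8 10 12 14 16 19 21 24 27; ≤4: 1 1 2 3 5 6 9 11 15 18 23 27 34 39 47 54; ≤5: 1 1 2 3 5 7 10 13 18 23 30 37 47 57 70 84. r_5(15) = 84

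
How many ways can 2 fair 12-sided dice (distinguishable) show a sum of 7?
Coefficient of x^7 in (x + x² + ... + x^12)^2. By inclusion-exclusion on dice exceeding 12: Σ_j (-1)^j C(2,j)·C(7-1-12j, 1) = C(2,0)·C(6,1) = 1·6 = 6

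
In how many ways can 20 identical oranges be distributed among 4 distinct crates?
C(20+4-1, 4-1) = C(23, 3) = 1771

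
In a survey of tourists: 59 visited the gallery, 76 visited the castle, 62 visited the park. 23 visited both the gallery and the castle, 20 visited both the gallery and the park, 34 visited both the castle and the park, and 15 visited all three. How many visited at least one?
|A∪B∪C| = 59+76+62-23-20-34+15 = 135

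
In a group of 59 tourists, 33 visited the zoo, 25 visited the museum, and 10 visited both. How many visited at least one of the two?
|A∪B| = |A| + |B| - |A∩B| = 33 + 25 - 10 = 48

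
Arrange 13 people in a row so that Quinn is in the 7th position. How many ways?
Fix one position: (13-1)! = 479001600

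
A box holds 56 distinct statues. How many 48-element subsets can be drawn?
C(56,48) = 56!/(48!×8!) = 1420494075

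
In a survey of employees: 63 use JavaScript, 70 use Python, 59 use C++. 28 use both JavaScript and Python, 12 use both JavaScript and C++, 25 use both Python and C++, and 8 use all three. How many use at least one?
|A∪B∪C| = 63+70+59-28-12-25+8 = 135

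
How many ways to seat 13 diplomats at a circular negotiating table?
Circular: fix one position, arrange the rest. (13-1)! = 479001600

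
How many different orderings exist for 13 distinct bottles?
13! = 6227020800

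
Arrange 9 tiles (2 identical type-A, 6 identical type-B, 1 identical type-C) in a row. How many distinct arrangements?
9! / (2! × 6! × 1!) = 252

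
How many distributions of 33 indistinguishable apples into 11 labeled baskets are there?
C(33+11-1, 11-1) = C(43, 10) = 1917334783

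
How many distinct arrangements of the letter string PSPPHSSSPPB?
11! / (5! × 1! × 1! × 4!) = 13860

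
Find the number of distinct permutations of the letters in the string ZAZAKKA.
7! / (2! × 2! × 3!) = 210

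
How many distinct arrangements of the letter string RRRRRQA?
7! / (1! × 1! × 5!) = 42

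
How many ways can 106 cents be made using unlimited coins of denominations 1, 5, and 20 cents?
Coefficient of x^106 in 1/(1-x^1) · 1/(1-x^5) · 1/(1-x^20). Case on j = number of 20-cent coins (j = 0..5); remainder r = 106 - 20j is made from {1,5} in ⌊r/5⌋+1 ways. r = 106, 86, 66, 46, 26, 6 → 22 + 18 + 14 + 10 + 6 + 2 = 72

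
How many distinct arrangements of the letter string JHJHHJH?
7! / (4! × 3!) = 35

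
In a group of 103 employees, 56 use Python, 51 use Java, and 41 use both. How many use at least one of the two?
|A∪B| = |A| + |B| - |A∩B| = 56 + 51 - 41 = 66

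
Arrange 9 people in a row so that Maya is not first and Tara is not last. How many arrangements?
By inclusion-exclusion: 9! - 2×(9-1)! + (9-2)! = 362880 - 80640 + 5040 = 287280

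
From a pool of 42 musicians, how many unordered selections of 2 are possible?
C(42,2) = 42!/(2!×40!) = 861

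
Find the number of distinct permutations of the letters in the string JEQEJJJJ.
8! / (5! × 1! × 2!) = 168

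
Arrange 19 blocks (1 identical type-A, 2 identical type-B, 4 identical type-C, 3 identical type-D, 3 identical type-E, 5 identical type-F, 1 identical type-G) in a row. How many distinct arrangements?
19! / (1! × 2! × 4! × 3! × 3! × 5! × 1!) = 586637251200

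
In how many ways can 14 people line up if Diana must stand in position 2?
Fix one position: (14-1)! = 6227020800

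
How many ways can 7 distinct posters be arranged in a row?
7! = 5040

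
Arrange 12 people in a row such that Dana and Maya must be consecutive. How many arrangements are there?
Treat the 2 as one block: (12-2+1)! × 2! = 39916800 × 2 = 79833600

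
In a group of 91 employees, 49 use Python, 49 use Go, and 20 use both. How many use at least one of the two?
|A∪B| = |A| + |B| - |A∩B| = 49 + 49 - 20 = 78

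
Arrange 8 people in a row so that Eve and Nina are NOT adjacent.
Total - adjacent = 8! - (8-1)!×2 = 40320 - 10080 = 30240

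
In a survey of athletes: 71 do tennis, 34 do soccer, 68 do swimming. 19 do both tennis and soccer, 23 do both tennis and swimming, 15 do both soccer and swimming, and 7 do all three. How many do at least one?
|A∪B∪C| = 71+34+68-19-23-15+7 = 123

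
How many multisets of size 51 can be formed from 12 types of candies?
C(51+12-1, 12-1) = C(62, 11) = 508271323092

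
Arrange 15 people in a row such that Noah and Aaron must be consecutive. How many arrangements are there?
Treat the 2 as one block: (15-2+1)! × 2! = 87178291200 × 2 = 174356582400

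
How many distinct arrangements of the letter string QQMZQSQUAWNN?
12! / (1! × 1! × 1! × 1! × 2! × 4! × 1! × 1!) = 9979200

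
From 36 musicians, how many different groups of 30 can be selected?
C(36,30) = 36!/(30!×6!) = 1947792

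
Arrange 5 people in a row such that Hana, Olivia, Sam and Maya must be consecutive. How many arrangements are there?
Treat the 4 as one block: (5-4+1)! × 4! = 2 × 24 = 48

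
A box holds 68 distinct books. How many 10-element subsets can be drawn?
C(68,10) = 68!/(10!×58!) = 290752384208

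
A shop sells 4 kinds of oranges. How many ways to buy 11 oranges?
C(11+4-1, 4-1) = C(14, 3) = 364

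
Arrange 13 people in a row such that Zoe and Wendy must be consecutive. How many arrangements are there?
Treat the 2 as one block: (13-2+1)! × 2! = 479001600 × 2 = 958003200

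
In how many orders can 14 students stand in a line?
14! = 87178291200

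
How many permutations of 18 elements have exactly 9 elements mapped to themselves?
Choose the 9 fixed points C(18,9) = 48620, derange the rest: !9 = Σ_{j=0}^{9} (-1)^j·9!/j! = 362880 - 362880 + 181440 - 60480 + 15120 - 3024 + 504 - 72 + 9 - 1 = 133496. Product = 48620 × 133496 = 6490575520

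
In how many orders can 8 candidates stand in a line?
8! = 40320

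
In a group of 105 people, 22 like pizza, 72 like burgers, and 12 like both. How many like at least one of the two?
|A∪B| = |A| + |B| - |A∩B| = 22 + 72 - 12 = 82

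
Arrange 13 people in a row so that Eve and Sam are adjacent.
Treat as block: (13-1)! × 2! = 479001600 × 2 = 958003200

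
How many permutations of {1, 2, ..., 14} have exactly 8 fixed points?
Choose the 8 fixed points C(14,8) = 3003, derange the rest: !6 = Σ_{j=0}^{6} (-1)^j·6!/j! = 720 - 720 + 360 - 120 + 30 - 6 + 1 = 265. Product = 3003 × 265 = 795795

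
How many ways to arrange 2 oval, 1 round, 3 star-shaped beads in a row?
6! / (2! × 1! × 3!) = 60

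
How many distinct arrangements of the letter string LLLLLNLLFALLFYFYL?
17! / (3! × 2! × 1! × 1! × 10!) = 8168160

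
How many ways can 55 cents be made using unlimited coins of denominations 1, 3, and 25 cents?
Coefficient of x^55 in 1/(1-x^1) · 1/(1-x^3) · 1/(1-x^25). Case on j = number of 25-cent coins (j = 0..2); remainder r = 55 - 25j is made from {1,3} in ⌊r/3⌋+1 ways. r = 55, 30, 5 → 19 + 11 + 2 = 32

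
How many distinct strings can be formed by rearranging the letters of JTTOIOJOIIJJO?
13! / (4! × 4! × 3! × 2!) = 900900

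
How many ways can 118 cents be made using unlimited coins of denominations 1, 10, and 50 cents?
Coefficient of x^118 in 1/(1-x^1) · 1/(1-x^10) · 1/(1-x^50). Case on j = number of 50-cent coins (j = 0..2); remainder r = 118 - 50j is made from {1,10} in ⌊r/10⌋+1 ways. r = 118, 68, 18 → 12 + 7 + 2 = 21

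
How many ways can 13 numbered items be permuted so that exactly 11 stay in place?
Choose the 11 fixed points C(13,11) = 78, derange the rest: !2 = Σ_{j=0}^{2} (-1)^j·2!/j! = 2 - 2 + 1 = 1. Product = 78 × 1 = 78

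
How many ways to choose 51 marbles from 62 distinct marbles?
C(62,51) = 62!/(51!×11!) = 508271323092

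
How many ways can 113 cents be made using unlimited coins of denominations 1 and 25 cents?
Coefficient of x^113 in 1/(1-x^1) · 1/(1-x^25). Use j coins of 25 for j = 0..⌊113/25⌋ = 4, the rest in 1s: 4 + 1 = 5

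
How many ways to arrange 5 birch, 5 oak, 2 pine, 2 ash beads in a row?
14! / (5! × 5! × 2! × 2!) = 1513512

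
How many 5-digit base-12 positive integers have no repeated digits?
First digit: 11 choices (nonzero). Then descending: 11 × 11 × 10 × 9 × 8 = 87120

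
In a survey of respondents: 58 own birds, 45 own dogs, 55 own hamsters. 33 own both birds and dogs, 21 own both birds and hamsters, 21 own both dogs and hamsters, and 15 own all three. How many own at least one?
|A∪B∪C| = 58+45+55-33-21-21+15 = 98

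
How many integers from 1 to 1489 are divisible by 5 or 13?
⌊1489/5⌋ + ⌊1489/13⌋ - ⌊1489/65⌋ = 297 + 114 - 22 = 389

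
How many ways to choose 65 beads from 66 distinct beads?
C(66,65) = 66!/(65!×1!) = 66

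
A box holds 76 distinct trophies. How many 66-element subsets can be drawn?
C(76,66) = 76!/(66!×10!) = 954526728530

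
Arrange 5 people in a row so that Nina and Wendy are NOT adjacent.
Total - adjacent = 5! - (5-1)!×2 = 120 - 48 = 72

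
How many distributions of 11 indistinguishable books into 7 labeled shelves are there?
C(11+7-1, 7-1) = C(17, 6) = 12376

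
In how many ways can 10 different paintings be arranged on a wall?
10! = 3628800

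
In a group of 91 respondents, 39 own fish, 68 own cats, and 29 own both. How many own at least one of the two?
|A∪B| = |A| + |B| - |A∩B| = 39 + 68 - 29 = 78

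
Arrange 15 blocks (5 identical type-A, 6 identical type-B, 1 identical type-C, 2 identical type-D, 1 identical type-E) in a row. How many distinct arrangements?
15! / (5! × 6! × 1! × 2! × 1!) = 7567560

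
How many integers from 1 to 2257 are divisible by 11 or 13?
⌊2257/11⌋ + ⌊2257/13⌋ - ⌊2257/143⌋ = 205 + 173 - 15 = 363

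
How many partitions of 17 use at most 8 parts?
By conjugation, equals partitions of 17 into parts ≤ 8. Let r_j(i) = number of partitions of i into parts ≤ j, for i = 0..17. r_1(i) = 1 for all i; r_j(i) = r_{j-1}(i) + r_j(i-j). Rows j = 2..8: ≤2: 1 1 2 2 3 3 4 4 5 5 6 6 7 7 8 8 9 9; ≤3: 1 1 2 3 4 5 7 8 10 12 14 16 19 21 24 27 30 33; ≤4: 1 1 2 3 5 6 9 11 15 18 23 27 34 39 47 54 64 72; ≤5: 1 1 2 3 5 7 10 13 18 23 30 37 47 57 70 84 101 119; ≤6: 1 1 2 3 5 7 11 14 20 26 35 44 58 71 90 110 136 163; ≤7: 1 1 2 3 5 7 11 15 21 28 38 49 65 82 105 131 164 201; ≤8: 1 1 2 3 5 7 11 15 22 29 40 52 70 89 116 146 186 230. r_8(17) = 230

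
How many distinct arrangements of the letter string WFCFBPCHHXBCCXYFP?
17! / (1! × 4! × 2! × 2! × 2! × 3! × 1! × 2!) = 154378224000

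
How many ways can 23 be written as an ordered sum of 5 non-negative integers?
C(23+5-1, 5-1) = C(27, 4) = 17550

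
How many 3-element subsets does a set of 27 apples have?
C(27,3) = 27!/(3!×24!) = 2925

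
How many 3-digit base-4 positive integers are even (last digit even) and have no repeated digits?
Last∈{0,2}. Last=0: 6. Last nonzero: 1×2×P(2,1) = 4. Total = 10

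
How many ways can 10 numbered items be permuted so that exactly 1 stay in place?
Choose the 1 fixed point C(10,1) = 10, derange the rest: !9 = Σ_{j=0}^{9} (-1)^j·9!/j! = 362880 - 362880 + 181440 - 60480 + 15120 - 3024 + 504 - 72 + 9 - 1 = 133496. Product = 10 × 133496 = 1334960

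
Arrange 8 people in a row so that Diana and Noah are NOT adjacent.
Total - adjacent = 8! - (8-1)!×2 = 40320 - 10080 = 30240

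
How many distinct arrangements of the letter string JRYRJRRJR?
9! / (1! × 3! × 5!) = 504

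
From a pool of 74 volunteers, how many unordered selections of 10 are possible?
C(74,10) = 74!/(10!×64!) = 718406958841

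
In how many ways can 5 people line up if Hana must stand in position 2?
Fix one position: (5-1)! = 24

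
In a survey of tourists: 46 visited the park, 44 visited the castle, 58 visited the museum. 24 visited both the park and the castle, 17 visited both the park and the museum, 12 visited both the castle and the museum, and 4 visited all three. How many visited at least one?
|A∪B∪C| = 46+44+58-24-17-12+4 = 99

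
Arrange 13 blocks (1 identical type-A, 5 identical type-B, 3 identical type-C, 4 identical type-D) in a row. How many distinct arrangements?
13! / (1! × 5! × 3! × 4!) = 360360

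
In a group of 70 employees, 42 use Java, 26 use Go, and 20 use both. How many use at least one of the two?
|A∪B| = |A| + |B| - |A∩B| = 42 + 26 - 20 = 48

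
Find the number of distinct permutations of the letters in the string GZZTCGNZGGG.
11! / (1! × 1! × 5! × 1! × 3!) = 55440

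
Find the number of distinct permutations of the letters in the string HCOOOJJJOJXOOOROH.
17! / (1! × 1! × 8! × 1! × 2! × 4!) = 183783600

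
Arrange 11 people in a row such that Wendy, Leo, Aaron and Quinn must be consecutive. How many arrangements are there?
Treat the 4 as one block: (11-4+1)! × 4! = 40320 × 24 = 967680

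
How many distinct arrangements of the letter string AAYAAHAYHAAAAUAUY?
17! / (2! × 10! × 3! × 2!) = 4084080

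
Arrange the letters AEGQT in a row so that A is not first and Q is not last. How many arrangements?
By inclusion-exclusion: 5! - 2×(5-1)! + (5-2)! = 120 - 48 + 6 = 78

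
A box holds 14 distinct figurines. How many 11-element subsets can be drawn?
C(14,11) = 14!/(11!×3!) = 364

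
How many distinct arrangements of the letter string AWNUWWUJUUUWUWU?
15! / (5! × 1! × 1! × 1! × 7!) = 2162160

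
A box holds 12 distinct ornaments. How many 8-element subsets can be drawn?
C(12,8) = 12!/(8!×4!) = 495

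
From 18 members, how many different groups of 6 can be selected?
C(18,6) = 18!/(6!×12!) = 18564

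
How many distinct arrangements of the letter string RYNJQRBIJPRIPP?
14! / (1! × 3! × 3! × 1! × 1! × 1! × 2! × 2!) = 605404800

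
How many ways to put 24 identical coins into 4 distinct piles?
C(24+4-1, 4-1) = C(27, 3) = 2925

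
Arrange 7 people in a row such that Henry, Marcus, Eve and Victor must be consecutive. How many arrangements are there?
Treat the 4 as one block: (7-4+1)! × 4! = 24 × 24 = 576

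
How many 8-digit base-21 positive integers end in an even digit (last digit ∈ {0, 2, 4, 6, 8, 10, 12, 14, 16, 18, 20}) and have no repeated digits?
Last∈{0,2,4,6,8,10,12,14,16,18,20}. Last=0: 390700800. Last nonzero: 10×19×P(19,6) = 3711657600. Total = 4102358400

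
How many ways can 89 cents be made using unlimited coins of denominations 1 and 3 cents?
Coefficient of x^89 in 1/(1-x^1) · 1/(1-x^3). Use j coins of 3 for j = 0..⌊89/3⌋ = 29, the rest in 1s: 29 + 1 = 30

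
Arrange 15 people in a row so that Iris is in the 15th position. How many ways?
Fix one position: (15-1)! = 87178291200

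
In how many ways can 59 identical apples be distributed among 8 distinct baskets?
C(59+8-1, 8-1) = C(66, 7) = 778789440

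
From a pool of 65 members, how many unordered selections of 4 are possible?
C(65,4) = 65!/(4!×61!) = 677040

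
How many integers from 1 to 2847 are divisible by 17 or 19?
⌊2847/17⌋ + ⌊2847/19⌋ - ⌊2847/323⌋ = 167 + 149 - 8 = 308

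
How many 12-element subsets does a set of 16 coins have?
C(16,12) = 16!/(12!×4!) = 1820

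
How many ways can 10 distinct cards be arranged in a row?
10! = 3628800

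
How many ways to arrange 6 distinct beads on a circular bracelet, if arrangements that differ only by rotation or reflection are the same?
(6-1)!/2 = 120/2 = 60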